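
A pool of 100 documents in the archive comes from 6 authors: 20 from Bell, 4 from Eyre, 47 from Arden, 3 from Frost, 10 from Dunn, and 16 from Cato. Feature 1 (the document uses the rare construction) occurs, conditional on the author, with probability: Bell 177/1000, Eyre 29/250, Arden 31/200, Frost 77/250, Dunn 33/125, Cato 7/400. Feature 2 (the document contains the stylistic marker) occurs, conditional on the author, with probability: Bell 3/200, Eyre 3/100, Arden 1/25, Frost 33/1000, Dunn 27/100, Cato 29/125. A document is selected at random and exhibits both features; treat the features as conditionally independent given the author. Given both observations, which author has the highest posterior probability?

Dunn

Compute prior × likelihood for every hypothesis:
  Bell: 0.2 × 0.177 × 0.015 = 0.000531
  Eyre: 0.04 × 0.116 × 0.03 = 0.0001392
  Arden: 0.47 × 0.155 × 0.04 = 0.002914
  Frost: 0.03 × 0.308 × 0.033 = 0.00030492
  Dunn: 0.1 × 0.264 × 0.27 = 0.007128
  Cato: 0.16 × 0.0175 × 0.232 = 0.0006496
Total = 0.01166672.
Largest term belongs to Dunn, so Dunn is most probable.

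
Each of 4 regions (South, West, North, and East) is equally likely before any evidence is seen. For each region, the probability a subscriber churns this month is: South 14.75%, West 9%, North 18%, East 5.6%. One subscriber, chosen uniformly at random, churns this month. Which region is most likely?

Since the prior is uniform, the posterior is proportional to the likelihood:
  South: 0.1475
  West: 0.09
  North: 0.18
  East: 0.056
Total = 0.4735.
Largest term belongs to North, so North is most probable.

North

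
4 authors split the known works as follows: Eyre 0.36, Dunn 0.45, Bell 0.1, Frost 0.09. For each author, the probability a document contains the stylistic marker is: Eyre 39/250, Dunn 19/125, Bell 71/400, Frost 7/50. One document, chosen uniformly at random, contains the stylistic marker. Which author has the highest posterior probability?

Compute prior × likelihood for every hypothesis:
  Eyre: 0.36 × 0.156 = 0.05616
  Dunn: 0.45 × 0.152 = 0.0684
  Bell: 0.1 × 0.1775 = 0.01775
  Frost: 0.09 × 0.14 = 0.0126
Total = 0.15491.
Largest term belongs to Dunn, so Dunn is most probable.

Dunn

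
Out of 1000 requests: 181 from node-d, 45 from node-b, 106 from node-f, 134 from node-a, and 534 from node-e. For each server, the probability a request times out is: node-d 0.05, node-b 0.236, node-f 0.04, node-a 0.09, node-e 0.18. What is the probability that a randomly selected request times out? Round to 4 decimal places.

0.1321

Compute prior × likelihood for every hypothesis:
  node-d: 0.181 × 0.05 = 0.00905
  node-b: 0.045 × 0.236 = 0.01062
  node-f: 0.106 × 0.04 = 0.00424
  node-a: 0.134 × 0.09 = 0.01206
  node-e: 0.534 × 0.18 = 0.09612
P(timeout) = 0.00905 + 0.01062 + 0.00424 + 0.01206 + 0.09612 = 0.13209 → 0.1321.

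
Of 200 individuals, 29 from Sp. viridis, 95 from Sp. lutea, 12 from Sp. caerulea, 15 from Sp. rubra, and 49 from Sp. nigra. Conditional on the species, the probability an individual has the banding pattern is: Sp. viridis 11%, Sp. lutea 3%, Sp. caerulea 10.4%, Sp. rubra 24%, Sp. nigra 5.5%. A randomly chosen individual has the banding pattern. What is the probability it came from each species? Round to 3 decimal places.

Sp. viridis 0.235, Sp. lutea 0.210, Sp. caerulea 0.092, Sp. rubra 0.265, Sp. nigra 0.198

Compute prior × likelihood for every hypothesis:
  Sp. viridis: 0.145 × 0.11 = 0.01595
  Sp. lutea: 0.475 × 0.03 = 0.01425
  Sp. caerulea: 0.06 × 0.104 = 0.00624
  Sp. rubra: 0.075 × 0.24 = 0.018
  Sp. nigra: 0.245 × 0.055 = 0.013475
Total = 0.067915.
P(Sp. viridis | banded) = 0.01595/0.067915 ≈ 0.235
P(Sp. lutea | banded) = 0.01425/0.067915 ≈ 0.210
P(Sp. caerulea | banded) = 0.00624/0.067915 ≈ 0.092
P(Sp. rubra | banded) = 0.018/0.067915 ≈ 0.265
P(Sp. nigra | banded) = 0.013475/0.067915 ≈ 0.198
(Check: 0.235+0.210+0.092+0.265+0.198 = 1.000.)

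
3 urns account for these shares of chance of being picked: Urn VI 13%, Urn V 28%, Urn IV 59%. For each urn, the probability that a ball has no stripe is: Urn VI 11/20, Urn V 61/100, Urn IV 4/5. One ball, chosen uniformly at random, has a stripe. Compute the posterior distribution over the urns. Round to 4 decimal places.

Urn VI 0.2048, Urn V 0.3822, Urn IV 0.4130

Taking complements, P(striped | each) = Urn VI 0.45, Urn V 0.39, Urn IV 0.2.
Unnormalized posteriors (prior × likelihood):
  Urn VI: 0.13 × 0.45 = 0.0585
  Urn V: 0.28 × 0.39 = 0.1092
  Urn IV: 0.59 × 0.2 = 0.118
Total = 0.2857.
P(Urn VI | striped) = 0.0585/0.2857 ≈ 0.2048
P(Urn V | striped) = 0.1092/0.2857 ≈ 0.3822
P(Urn IV | striped) = 0.118/0.2857 ≈ 0.4130
(Check: 0.2048+0.3822+0.4130 = 1.0000.)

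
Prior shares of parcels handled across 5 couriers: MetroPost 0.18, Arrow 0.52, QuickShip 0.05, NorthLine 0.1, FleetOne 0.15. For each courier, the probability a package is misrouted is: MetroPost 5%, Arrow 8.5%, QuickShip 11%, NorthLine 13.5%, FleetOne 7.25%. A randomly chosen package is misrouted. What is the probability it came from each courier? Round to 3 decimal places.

MetroPost 0.108, Arrow 0.532, QuickShip 0.066, NorthLine 0.163, FleetOne 0.131

By Bayes' rule, posterior ∝ prior × likelihood:
  MetroPost: 0.18 × 0.05 = 0.009
  Arrow: 0.52 × 0.085 = 0.0442
  QuickShip: 0.05 × 0.11 = 0.0055
  NorthLine: 0.1 × 0.135 = 0.0135
  FleetOne: 0.15 × 0.0725 = 0.010875
Total = 0.083075.
P(MetroPost | misrouted) = 0.009/0.083075 ≈ 0.108
P(Arrow | misrouted) = 0.0442/0.083075 ≈ 0.532
P(QuickShip | misrouted) = 0.0055/0.083075 ≈ 0.066
P(NorthLine | misrouted) = 0.0135/0.083075 ≈ 0.163
P(FleetOne | misrouted) = 0.010875/0.083075 ≈ 0.131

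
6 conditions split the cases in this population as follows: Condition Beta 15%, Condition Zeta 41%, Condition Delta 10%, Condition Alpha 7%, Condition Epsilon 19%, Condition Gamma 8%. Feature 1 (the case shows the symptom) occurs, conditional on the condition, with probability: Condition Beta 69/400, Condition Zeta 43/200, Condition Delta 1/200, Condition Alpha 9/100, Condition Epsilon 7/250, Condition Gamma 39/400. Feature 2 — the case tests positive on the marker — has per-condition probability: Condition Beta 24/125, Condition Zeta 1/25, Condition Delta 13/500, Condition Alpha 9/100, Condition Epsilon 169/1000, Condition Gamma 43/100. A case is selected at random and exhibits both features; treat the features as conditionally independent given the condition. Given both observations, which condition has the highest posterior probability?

Condition Beta

Compute prior × likelihood for every hypothesis:
  Condition Beta: 0.15 × 0.1725 × 0.192 = 0.004968
  Condition Zeta: 0.41 × 0.215 × 0.04 = 0.003526
  Condition Delta: 0.1 × 0.005 × 0.026 = 0.000013
  Condition Alpha: 0.07 × 0.09 × 0.09 = 0.000567
  Condition Epsilon: 0.19 × 0.028 × 0.169 = 0.00089908
  Condition Gamma: 0.08 × 0.0975 × 0.43 = 0.003354
Total = 0.01332708.
Largest term belongs to Condition Beta, so Condition Beta is most probable.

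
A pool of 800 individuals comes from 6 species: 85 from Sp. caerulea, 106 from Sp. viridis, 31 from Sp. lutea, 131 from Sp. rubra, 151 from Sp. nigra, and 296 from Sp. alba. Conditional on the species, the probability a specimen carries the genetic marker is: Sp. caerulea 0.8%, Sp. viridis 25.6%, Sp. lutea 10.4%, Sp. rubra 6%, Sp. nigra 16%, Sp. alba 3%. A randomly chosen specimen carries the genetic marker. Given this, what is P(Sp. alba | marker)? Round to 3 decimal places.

Compute prior × likelihood for every hypothesis:
  Sp. caerulea: 0.10625 × 0.008 = 0.00085
  Sp. viridis: 0.1325 × 0.256 = 0.03392
  Sp. lutea: 0.03875 × 0.104 = 0.00403
  Sp. rubra: 0.16375 × 0.06 = 0.009825
  Sp. nigra: 0.18875 × 0.16 = 0.0302
  Sp. alba: 0.37 × 0.03 = 0.0111
Normalizing constant = 0.089925.
P(Sp. alba | evidence) = 0.0111 / 0.089925 ≈ 0.123.

0.123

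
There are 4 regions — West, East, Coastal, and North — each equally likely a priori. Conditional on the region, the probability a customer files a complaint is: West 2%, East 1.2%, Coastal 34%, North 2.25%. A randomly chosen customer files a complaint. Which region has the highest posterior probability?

Coastal

Since the prior is uniform, the posterior is proportional to the likelihood:
  West: 0.02
  East: 0.012
  Coastal: 0.34
  North: 0.0225
Total = 0.3945.
Largest term belongs to Coastal, so Coastal is most probable.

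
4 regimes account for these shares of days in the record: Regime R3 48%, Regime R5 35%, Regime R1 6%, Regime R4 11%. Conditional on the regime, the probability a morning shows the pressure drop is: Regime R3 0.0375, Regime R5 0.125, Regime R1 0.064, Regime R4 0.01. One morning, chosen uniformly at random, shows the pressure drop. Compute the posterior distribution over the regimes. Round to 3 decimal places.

Regime R3 0.270, Regime R5 0.656, Regime R1 0.058, Regime R4 0.016

By Bayes' rule, posterior ∝ prior × likelihood:
  Regime R3: 0.48 × 0.0375 = 0.018
  Regime R5: 0.35 × 0.125 = 0.04375
  Regime R1: 0.06 × 0.064 = 0.00384
  Regime R4: 0.11 × 0.01 = 0.0011
Normalizing constant = 0.06669.
P(Regime R3 | drop) = 0.018/0.06669 ≈ 0.270
P(Regime R5 | drop) = 0.04375/0.06669 ≈ 0.656
P(Regime R1 | drop) = 0.00384/0.06669 ≈ 0.058
P(Regime R4 | drop) = 0.0011/0.06669 ≈ 0.016
(Check: 0.270+0.656+0.058+0.016 = 1.000.)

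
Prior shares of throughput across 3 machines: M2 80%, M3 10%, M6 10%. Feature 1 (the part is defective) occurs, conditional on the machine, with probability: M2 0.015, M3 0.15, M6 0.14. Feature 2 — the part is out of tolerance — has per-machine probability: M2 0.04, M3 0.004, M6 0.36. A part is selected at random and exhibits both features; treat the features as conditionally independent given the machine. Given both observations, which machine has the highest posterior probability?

Unnormalized posteriors (prior × likelihood):
  M2: 0.8 × 0.015 × 0.04 = 0.00048
  M3: 0.1 × 0.15 × 0.004 = 0.00006
  M6: 0.1 × 0.14 × 0.36 = 0.00504
Total = 0.00558.
Largest term belongs to M6, so M6 is most probable.

M6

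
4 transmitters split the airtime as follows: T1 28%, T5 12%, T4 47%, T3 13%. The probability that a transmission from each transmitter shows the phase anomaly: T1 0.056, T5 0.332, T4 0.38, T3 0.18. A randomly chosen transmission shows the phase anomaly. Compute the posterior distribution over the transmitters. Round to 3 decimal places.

Prior × likelihood for each hypothesis:
  T1: 0.28 × 0.056 = 0.01568
  T5: 0.12 × 0.332 = 0.03984
  T4: 0.47 × 0.38 = 0.1786
  T3: 0.13 × 0.18 = 0.0234
Total = 0.25752.
P(T1 | anomaly) = 0.01568/0.25752 ≈ 0.061
P(T5 | anomaly) = 0.03984/0.25752 ≈ 0.155
P(T4 | anomaly) = 0.1786/0.25752 ≈ 0.694
P(T3 | anomaly) = 0.0234/0.25752 ≈ 0.091
(Check: 0.061+0.155+0.694+0.091 = 1.001.)

T1 0.061, T5 0.155, T4 0.694, T3 0.091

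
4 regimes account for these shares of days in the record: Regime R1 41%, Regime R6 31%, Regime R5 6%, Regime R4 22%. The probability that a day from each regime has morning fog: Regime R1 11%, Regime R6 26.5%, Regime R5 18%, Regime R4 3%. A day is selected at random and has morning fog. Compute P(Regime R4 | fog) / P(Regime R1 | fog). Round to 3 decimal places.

0.146

Unnormalized posteriors (prior × likelihood):
  Regime R1: 0.41 × 0.11 = 0.0451
  Regime R6: 0.31 × 0.265 = 0.08215
  Regime R5: 0.06 × 0.18 = 0.0108
  Regime R4: 0.22 × 0.03 = 0.0066
Normalizing constant = 0.14465.
The ratio is 0.0066 / 0.0451 (the normalizer cancels) = 0.146.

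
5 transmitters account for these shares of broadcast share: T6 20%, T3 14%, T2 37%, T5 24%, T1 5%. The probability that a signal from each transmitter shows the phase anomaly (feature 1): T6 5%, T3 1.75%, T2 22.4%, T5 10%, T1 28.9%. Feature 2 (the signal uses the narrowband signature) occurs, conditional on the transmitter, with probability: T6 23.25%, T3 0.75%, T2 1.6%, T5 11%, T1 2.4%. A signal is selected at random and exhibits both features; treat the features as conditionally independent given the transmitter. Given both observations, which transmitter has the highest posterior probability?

T5

Prior × likelihood for each hypothesis:
  T6: 0.2 × 0.05 × 0.2325 = 0.002325
  T3: 0.14 × 0.0175 × 0.0075 = 0.000018375
  T2: 0.37 × 0.224 × 0.016 = 0.00132608
  T5: 0.24 × 0.1 × 0.11 = 0.00264
  T1: 0.05 × 0.289 × 0.024 = 0.0003468
Normalizing constant = 0.006656255.
Largest term belongs to T5, so T5 is most probable.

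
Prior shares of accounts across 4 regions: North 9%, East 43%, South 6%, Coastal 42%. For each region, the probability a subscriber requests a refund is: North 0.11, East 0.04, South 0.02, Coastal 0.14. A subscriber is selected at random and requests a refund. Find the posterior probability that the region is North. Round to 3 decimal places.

By Bayes' rule, posterior ∝ prior × likelihood:
  North: 0.09 × 0.11 = 0.0099
  East: 0.43 × 0.04 = 0.0172
  South: 0.06 × 0.02 = 0.0012
  Coastal: 0.42 × 0.14 = 0.0588
Total = 0.0871.
P(North | evidence) = 0.0099 / 0.0871 ≈ 0.114.

0.114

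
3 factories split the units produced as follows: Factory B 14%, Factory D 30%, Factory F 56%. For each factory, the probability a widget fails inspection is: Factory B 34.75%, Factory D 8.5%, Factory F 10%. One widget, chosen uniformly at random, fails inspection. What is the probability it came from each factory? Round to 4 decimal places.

Prior × likelihood for each hypothesis:
  Factory B: 0.14 × 0.3475 = 0.04865
  Factory D: 0.3 × 0.085 = 0.0255
  Factory F: 0.56 × 0.1 = 0.056
Sum = 0.13015.
P(Factory B | nonconforming) = 0.04865/0.13015 ≈ 0.3738
P(Factory D | nonconforming) = 0.0255/0.13015 ≈ 0.1959
P(Factory F | nonconforming) = 0.056/0.13015 ≈ 0.4303

Factory B 0.3738, Factory D 0.1959, Factory F 0.4303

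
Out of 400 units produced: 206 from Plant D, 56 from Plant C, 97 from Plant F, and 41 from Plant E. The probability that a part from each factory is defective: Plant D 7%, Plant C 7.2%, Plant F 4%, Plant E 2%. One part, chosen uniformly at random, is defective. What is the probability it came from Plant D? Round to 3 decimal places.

Compute prior × likelihood for every hypothesis:
  Plant D: 0.515 × 0.07 = 0.03605
  Plant C: 0.14 × 0.072 = 0.01008
  Plant F: 0.2425 × 0.04 = 0.0097
  Plant E: 0.1025 × 0.02 = 0.00205
Sum = 0.05788.
P(Plant D | evidence) = 0.03605 / 0.05788 ≈ 0.623.

0.623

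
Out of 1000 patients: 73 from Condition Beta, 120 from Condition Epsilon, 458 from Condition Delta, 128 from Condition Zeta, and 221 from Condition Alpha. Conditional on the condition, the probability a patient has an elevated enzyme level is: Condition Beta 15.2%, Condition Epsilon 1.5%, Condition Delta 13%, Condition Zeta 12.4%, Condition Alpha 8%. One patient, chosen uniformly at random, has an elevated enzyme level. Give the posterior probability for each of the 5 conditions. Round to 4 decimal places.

By Bayes' rule, posterior ∝ prior × likelihood:
  Condition Beta: 0.073 × 0.152 = 0.011096
  Condition Epsilon: 0.12 × 0.015 = 0.0018
  Condition Delta: 0.458 × 0.13 = 0.05954
  Condition Zeta: 0.128 × 0.124 = 0.015872
  Condition Alpha: 0.221 × 0.08 = 0.01768
Sum = 0.105988.
P(Condition Beta | elevated) = 0.011096/0.105988 ≈ 0.1047
P(Condition Epsilon | elevated) = 0.0018/0.105988 ≈ 0.0170
P(Condition Delta | elevated) = 0.05954/0.105988 ≈ 0.5618
P(Condition Zeta | elevated) = 0.015872/0.105988 ≈ 0.1498
P(Condition Alpha | elevated) = 0.01768/0.105988 ≈ 0.1668
(Check: 0.1047+0.0170+0.5618+0.1498+0.1668 = 1.0001.)

Condition Beta 0.1047, Condition Epsilon 0.0170, Condition Delta 0.5618, Condition Zeta 0.1498, Condition Alpha 0.1668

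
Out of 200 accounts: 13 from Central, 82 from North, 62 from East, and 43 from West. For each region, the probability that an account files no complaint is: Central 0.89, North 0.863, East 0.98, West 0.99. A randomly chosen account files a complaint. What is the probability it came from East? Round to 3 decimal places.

Taking complements, P(complaint | each) = Central 0.11, North 0.137, East 0.02, West 0.01.
By Bayes' rule, posterior ∝ prior × likelihood:
  Central: 0.065 × 0.11 = 0.00715
  North: 0.41 × 0.137 = 0.05617
  East: 0.31 × 0.02 = 0.0062
  West: 0.215 × 0.01 = 0.00215
Total = 0.07167.
P(East | evidence) = 0.0062 / 0.07167 ≈ 0.087.

0.087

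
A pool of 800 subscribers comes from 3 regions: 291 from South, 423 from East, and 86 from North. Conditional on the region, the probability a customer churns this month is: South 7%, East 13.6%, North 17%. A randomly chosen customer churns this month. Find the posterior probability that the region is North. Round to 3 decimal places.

By Bayes' rule, posterior ∝ prior × likelihood:
  South: 0.36375 × 0.07 = 0.0254625
  East: 0.52875 × 0.136 = 0.07191
  North: 0.1075 × 0.17 = 0.018275
Sum = 0.1156475.
P(North | evidence) = 0.018275 / 0.1156475 ≈ 0.158.

0.158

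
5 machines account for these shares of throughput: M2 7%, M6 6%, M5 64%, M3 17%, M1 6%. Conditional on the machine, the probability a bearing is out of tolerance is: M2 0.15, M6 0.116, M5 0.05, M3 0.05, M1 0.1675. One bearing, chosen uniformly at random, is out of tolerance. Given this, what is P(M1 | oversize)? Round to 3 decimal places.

Compute prior × likelihood for every hypothesis:
  M2: 0.07 × 0.15 = 0.0105
  M6: 0.06 × 0.116 = 0.00696
  M5: 0.64 × 0.05 = 0.032
  M3: 0.17 × 0.05 = 0.0085
  M1: 0.06 × 0.1675 = 0.01005
Normalizing constant = 0.06801.
P(M1 | evidence) = 0.01005 / 0.06801 ≈ 0.148.

0.148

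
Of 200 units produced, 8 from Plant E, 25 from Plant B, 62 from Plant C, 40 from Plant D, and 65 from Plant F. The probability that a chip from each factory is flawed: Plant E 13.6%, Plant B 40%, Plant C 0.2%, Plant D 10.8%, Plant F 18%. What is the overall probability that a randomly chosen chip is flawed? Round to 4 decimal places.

0.1362

Prior × likelihood for each hypothesis:
  Plant E: 0.04 × 0.136 = 0.00544
  Plant B: 0.125 × 0.4 = 0.05
  Plant C: 0.31 × 0.002 = 0.00062
  Plant D: 0.2 × 0.108 = 0.0216
  Plant F: 0.325 × 0.18 = 0.0585
P(flawed) = 0.00544 + 0.05 + 0.00062 + 0.0216 + 0.0585 = 0.13616 → 0.1362.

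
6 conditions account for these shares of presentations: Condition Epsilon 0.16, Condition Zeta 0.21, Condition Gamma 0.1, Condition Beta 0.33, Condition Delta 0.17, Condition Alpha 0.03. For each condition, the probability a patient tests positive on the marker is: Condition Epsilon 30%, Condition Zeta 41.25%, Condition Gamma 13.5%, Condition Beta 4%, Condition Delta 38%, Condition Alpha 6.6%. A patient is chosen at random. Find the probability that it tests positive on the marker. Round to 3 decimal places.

Unnormalized posteriors (prior × likelihood):
  Condition Epsilon: 0.16 × 0.3 = 0.048
  Condition Zeta: 0.21 × 0.4125 = 0.086625
  Condition Gamma: 0.1 × 0.135 = 0.0135
  Condition Beta: 0.33 × 0.04 = 0.0132
  Condition Delta: 0.17 × 0.38 = 0.0646
  Condition Alpha: 0.03 × 0.066 = 0.00198
P(marker-positive) = 0.048 + 0.086625 + 0.0135 + 0.0132 + 0.0646 + 0.00198 = 0.227905 → 0.228.

0.228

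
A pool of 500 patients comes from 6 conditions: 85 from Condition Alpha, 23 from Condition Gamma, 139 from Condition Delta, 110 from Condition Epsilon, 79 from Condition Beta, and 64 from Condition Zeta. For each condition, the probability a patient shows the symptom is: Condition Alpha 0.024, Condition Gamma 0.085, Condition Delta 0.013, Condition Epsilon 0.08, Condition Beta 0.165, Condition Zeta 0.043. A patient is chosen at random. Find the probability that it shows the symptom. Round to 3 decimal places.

0.061

Prior × likelihood for each hypothesis:
  Condition Alpha: 0.17 × 0.024 = 0.00408
  Condition Gamma: 0.046 × 0.085 = 0.00391
  Condition Delta: 0.278 × 0.013 = 0.003614
  Condition Epsilon: 0.22 × 0.08 = 0.0176
  Condition Beta: 0.158 × 0.165 = 0.02607
  Condition Zeta: 0.128 × 0.043 = 0.005504
P(symptomatic) = 0.00408 + 0.00391 + 0.003614 + 0.0176 + 0.02607 + 0.005504 = 0.060778 → 0.061.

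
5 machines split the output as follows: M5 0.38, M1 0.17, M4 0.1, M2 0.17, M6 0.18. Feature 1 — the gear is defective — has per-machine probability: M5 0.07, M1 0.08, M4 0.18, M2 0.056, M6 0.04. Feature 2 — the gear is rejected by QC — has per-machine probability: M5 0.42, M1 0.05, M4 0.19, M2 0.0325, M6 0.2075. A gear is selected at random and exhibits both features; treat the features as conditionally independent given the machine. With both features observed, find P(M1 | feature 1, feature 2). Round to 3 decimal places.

0.040

Compute prior × likelihood for every hypothesis:
  M5: 0.38 × 0.07 × 0.42 = 0.011172
  M1: 0.17 × 0.08 × 0.05 = 0.00068
  M4: 0.1 × 0.18 × 0.19 = 0.00342
  M2: 0.17 × 0.056 × 0.0325 = 0.0003094
  M6: 0.18 × 0.04 × 0.2075 = 0.001494
Total = 0.0170754.
P(M1 | evidence) = 0.00068 / 0.0170754 ≈ 0.040.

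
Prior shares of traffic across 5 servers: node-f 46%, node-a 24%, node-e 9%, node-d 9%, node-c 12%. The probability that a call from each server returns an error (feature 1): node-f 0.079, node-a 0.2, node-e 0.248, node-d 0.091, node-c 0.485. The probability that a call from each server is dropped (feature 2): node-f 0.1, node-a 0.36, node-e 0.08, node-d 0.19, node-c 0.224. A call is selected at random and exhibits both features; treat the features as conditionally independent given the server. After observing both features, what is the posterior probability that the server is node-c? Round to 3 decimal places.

By Bayes' rule, posterior ∝ prior × likelihood:
  node-f: 0.46 × 0.079 × 0.1 = 0.003634
  node-a: 0.24 × 0.2 × 0.36 = 0.01728
  node-e: 0.09 × 0.248 × 0.08 = 0.0017856
  node-d: 0.09 × 0.091 × 0.19 = 0.0015561
  node-c: 0.12 × 0.485 × 0.224 = 0.0130368
Total = 0.0372925.
P(node-c | evidence) = 0.0130368 / 0.0372925 ≈ 0.350.

0.350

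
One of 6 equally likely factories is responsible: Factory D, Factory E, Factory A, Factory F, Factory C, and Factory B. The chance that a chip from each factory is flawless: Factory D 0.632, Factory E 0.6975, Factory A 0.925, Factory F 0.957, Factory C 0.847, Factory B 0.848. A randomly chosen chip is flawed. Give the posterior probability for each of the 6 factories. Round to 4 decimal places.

Factory D 0.3365, Factory E 0.2766, Factory A 0.0686, Factory F 0.0393, Factory C 0.1399, Factory B 0.1390

Taking complements, P(flawed | each) = Factory D 0.368, Factory E 0.3025, Factory A 0.075, Factory F 0.043, Factory C 0.153, Factory B 0.152.
Since the prior is uniform, the posterior is proportional to the likelihood:
  Factory D: 0.368
  Factory E: 0.3025
  Factory A: 0.075
  Factory F: 0.043
  Factory C: 0.153
  Factory B: 0.152
Total = 1.0935.
P(Factory D | flawed) = 0.368/1.0935 ≈ 0.3365
P(Factory E | flawed) = 0.3025/1.0935 ≈ 0.2766
P(Factory A | flawed) = 0.075/1.0935 ≈ 0.0686
P(Factory F | flawed) = 0.043/1.0935 ≈ 0.0393
P(Factory C | flawed) = 0.153/1.0935 ≈ 0.1399
P(Factory B | flawed) = 0.152/1.0935 ≈ 0.1390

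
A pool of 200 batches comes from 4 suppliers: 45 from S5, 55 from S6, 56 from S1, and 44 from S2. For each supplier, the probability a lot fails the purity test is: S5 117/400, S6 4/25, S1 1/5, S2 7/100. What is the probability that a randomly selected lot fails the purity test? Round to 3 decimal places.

Unnormalized posteriors (prior × likelihood):
  S5: 0.225 × 0.2925 = 0.0658125
  S6: 0.275 × 0.16 = 0.044
  S1: 0.28 × 0.2 = 0.056
  S2: 0.22 × 0.07 = 0.0154
P(off-spec) = 0.0658125 + 0.044 + 0.056 + 0.0154 = 0.1812125 → 0.181.

0.181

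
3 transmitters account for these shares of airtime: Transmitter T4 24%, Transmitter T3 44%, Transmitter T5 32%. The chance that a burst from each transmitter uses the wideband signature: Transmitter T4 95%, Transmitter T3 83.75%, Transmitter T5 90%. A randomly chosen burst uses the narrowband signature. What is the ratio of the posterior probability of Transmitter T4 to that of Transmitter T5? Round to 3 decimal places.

0.375

Taking complements, P(narrowband | each) = Transmitter T4 0.05, Transmitter T3 0.1625, Transmitter T5 0.1.
Unnormalized posteriors (prior × likelihood):
  Transmitter T4: 0.24 × 0.05 = 0.012
  Transmitter T3: 0.44 × 0.1625 = 0.0715
  Transmitter T5: 0.32 × 0.1 = 0.032
Normalizing constant = 0.1155.
The ratio is 0.012 / 0.032 (the normalizer cancels) = 0.375.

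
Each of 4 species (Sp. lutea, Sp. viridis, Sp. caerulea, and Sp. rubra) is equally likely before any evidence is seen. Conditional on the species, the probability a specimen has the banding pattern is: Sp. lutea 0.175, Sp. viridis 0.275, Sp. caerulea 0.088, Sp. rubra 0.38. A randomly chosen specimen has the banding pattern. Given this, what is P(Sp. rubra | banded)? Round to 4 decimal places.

0.4139

Since the prior is uniform, the posterior is proportional to the likelihood:
  Sp. lutea: 0.175
  Sp. viridis: 0.275
  Sp. caerulea: 0.088
  Sp. rubra: 0.38
Sum = 0.918.
P(Sp. rubra | evidence) = 0.38 / 0.918 ≈ 0.4139.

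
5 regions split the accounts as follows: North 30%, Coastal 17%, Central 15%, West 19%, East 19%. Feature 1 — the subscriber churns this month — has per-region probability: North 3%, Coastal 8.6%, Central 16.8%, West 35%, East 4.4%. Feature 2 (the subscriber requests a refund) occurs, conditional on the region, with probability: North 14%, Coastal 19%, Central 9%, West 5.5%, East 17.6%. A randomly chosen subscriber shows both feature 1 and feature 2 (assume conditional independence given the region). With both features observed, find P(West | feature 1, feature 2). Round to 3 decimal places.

0.320

Prior × likelihood for each hypothesis:
  North: 0.3 × 0.03 × 0.14 = 0.00126
  Coastal: 0.17 × 0.086 × 0.19 = 0.0027778
  Central: 0.15 × 0.168 × 0.09 = 0.002268
  West: 0.19 × 0.35 × 0.055 = 0.0036575
  East: 0.19 × 0.044 × 0.176 = 0.00147136
Total = 0.01143466.
P(West | evidence) = 0.0036575 / 0.01143466 ≈ 0.320.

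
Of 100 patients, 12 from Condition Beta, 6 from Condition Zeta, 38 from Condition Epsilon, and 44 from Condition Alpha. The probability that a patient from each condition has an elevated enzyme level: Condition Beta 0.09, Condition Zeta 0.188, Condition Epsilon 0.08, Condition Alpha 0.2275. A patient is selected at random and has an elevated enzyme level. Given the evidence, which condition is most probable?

Condition Alpha

By Bayes' rule, posterior ∝ prior × likelihood:
  Condition Beta: 0.12 × 0.09 = 0.0108
  Condition Zeta: 0.06 × 0.188 = 0.01128
  Condition Epsilon: 0.38 × 0.08 = 0.0304
  Condition Alpha: 0.44 × 0.2275 = 0.1001
Total = 0.15258.
Largest term belongs to Condition Alpha, so Condition Alpha is most probable.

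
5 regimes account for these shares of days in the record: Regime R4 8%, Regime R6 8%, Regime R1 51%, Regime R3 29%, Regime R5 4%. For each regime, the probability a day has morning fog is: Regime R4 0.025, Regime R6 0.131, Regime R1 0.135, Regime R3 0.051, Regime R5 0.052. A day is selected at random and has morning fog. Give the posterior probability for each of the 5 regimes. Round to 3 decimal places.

Regime R4 0.020, Regime R6 0.107, Regime R1 0.701, Regime R3 0.151, Regime R5 0.021

Unnormalized posteriors (prior × likelihood):
  Regime R4: 0.08 × 0.025 = 0.002
  Regime R6: 0.08 × 0.131 = 0.01048
  Regime R1: 0.51 × 0.135 = 0.06885
  Regime R3: 0.29 × 0.051 = 0.01479
  Regime R5: 0.04 × 0.052 = 0.00208
Normalizing constant = 0.0982.
P(Regime R4 | fog) = 0.002/0.0982 ≈ 0.020
P(Regime R6 | fog) = 0.01048/0.0982 ≈ 0.107
P(Regime R1 | fog) = 0.06885/0.0982 ≈ 0.701
P(Regime R3 | fog) = 0.01479/0.0982 ≈ 0.151
P(Regime R5 | fog) = 0.00208/0.0982 ≈ 0.021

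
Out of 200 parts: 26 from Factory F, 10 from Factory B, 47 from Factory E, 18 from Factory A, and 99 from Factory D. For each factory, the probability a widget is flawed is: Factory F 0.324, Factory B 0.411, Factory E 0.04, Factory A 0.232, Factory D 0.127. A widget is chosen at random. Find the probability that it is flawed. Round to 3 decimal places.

0.156

Compute prior × likelihood for every hypothesis:
  Factory F: 0.13 × 0.324 = 0.04212
  Factory B: 0.05 × 0.411 = 0.02055
  Factory E: 0.235 × 0.04 = 0.0094
  Factory A: 0.09 × 0.232 = 0.02088
  Factory D: 0.495 × 0.127 = 0.062865
P(flawed) = 0.04212 + 0.02055 + 0.0094 + 0.02088 + 0.062865 = 0.155815 → 0.156.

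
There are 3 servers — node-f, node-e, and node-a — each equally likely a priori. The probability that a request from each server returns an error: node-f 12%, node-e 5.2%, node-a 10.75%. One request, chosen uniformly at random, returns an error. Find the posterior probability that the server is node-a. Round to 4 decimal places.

Since the prior is uniform, the posterior is proportional to the likelihood:
  node-f: 0.12
  node-e: 0.052
  node-a: 0.1075
Sum = 0.2795.
P(node-a | evidence) = 0.1075 / 0.2795 ≈ 0.3846.

0.3846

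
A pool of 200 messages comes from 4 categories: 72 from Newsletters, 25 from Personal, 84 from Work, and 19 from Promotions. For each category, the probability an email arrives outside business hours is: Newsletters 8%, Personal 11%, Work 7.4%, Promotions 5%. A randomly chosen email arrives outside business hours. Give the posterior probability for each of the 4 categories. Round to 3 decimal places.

Newsletters 0.367, Personal 0.175, Work 0.397, Promotions 0.061

Prior × likelihood for each hypothesis:
  Newsletters: 0.36 × 0.08 = 0.0288
  Personal: 0.125 × 0.11 = 0.01375
  Work: 0.42 × 0.074 = 0.03108
  Promotions: 0.095 × 0.05 = 0.00475
Sum = 0.07838.
P(Newsletters | off-hours) = 0.0288/0.07838 ≈ 0.367
P(Personal | off-hours) = 0.01375/0.07838 ≈ 0.175
P(Work | off-hours) = 0.03108/0.07838 ≈ 0.397
P(Promotions | off-hours) = 0.00475/0.07838 ≈ 0.061
(Check: 0.367+0.175+0.397+0.061 = 1.000.)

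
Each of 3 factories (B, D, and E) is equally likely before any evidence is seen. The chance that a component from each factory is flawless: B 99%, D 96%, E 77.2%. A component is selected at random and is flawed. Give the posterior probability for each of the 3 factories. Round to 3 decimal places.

B 0.036, D 0.144, E 0.820

Taking complements, P(flawed | each) = B 0.01, D 0.04, E 0.228.
Since the prior is uniform, the posterior is proportional to the likelihood:
  B: 0.01
  D: 0.04
  E: 0.228
Normalizing constant = 0.278.
P(B | flawed) = 0.01/0.278 ≈ 0.036
P(D | flawed) = 0.04/0.278 ≈ 0.144
P(E | flawed) = 0.228/0.278 ≈ 0.820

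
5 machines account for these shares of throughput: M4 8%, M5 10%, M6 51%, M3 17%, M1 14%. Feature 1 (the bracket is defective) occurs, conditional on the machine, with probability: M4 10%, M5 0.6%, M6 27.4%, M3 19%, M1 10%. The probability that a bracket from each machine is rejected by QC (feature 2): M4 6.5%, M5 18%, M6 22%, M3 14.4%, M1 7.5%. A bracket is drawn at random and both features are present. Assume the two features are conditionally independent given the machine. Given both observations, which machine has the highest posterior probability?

Unnormalized posteriors (prior × likelihood):
  M4: 0.08 × 0.1 × 0.065 = 0.00052
  M5: 0.1 × 0.006 × 0.18 = 0.000108
  M6: 0.51 × 0.274 × 0.22 = 0.0307428
  M3: 0.17 × 0.19 × 0.144 = 0.0046512
  M1: 0.14 × 0.1 × 0.075 = 0.00105
Total = 0.037072.
Largest term belongs to M6, so M6 is most probable.

M6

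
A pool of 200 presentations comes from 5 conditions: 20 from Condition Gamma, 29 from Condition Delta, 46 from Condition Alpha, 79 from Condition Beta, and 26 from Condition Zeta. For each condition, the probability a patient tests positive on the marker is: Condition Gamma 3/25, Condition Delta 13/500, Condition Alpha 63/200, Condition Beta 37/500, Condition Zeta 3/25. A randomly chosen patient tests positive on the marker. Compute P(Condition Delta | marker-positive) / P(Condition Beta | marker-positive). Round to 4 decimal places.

Unnormalized posteriors (prior × likelihood):
  Condition Gamma: 0.1 × 0.12 = 0.012
  Condition Delta: 0.145 × 0.026 = 0.00377
  Condition Alpha: 0.23 × 0.315 = 0.07245
  Condition Beta: 0.395 × 0.074 = 0.02923
  Condition Zeta: 0.13 × 0.12 = 0.0156
Sum = 0.13305.
The ratio is 0.00377 / 0.02923 (the normalizer cancels) = 0.1290.

0.1290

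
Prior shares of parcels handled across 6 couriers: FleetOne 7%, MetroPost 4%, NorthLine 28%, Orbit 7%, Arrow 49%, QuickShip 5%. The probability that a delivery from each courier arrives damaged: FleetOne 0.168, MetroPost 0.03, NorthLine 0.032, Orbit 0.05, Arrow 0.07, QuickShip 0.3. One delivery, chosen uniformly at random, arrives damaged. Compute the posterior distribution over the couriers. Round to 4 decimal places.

FleetOne 0.1574, MetroPost 0.0161, NorthLine 0.1199, Orbit 0.0468, Arrow 0.4590, QuickShip 0.2007

Compute prior × likelihood for every hypothesis:
  FleetOne: 0.07 × 0.168 = 0.01176
  MetroPost: 0.04 × 0.03 = 0.0012
  NorthLine: 0.28 × 0.032 = 0.00896
  Orbit: 0.07 × 0.05 = 0.0035
  Arrow: 0.49 × 0.07 = 0.0343
  QuickShip: 0.05 × 0.3 = 0.015
Sum = 0.07472.
P(FleetOne | damaged) = 0.01176/0.07472 ≈ 0.1574
P(MetroPost | damaged) = 0.0012/0.07472 ≈ 0.0161
P(NorthLine | damaged) = 0.00896/0.07472 ≈ 0.1199
P(Orbit | damaged) = 0.0035/0.07472 ≈ 0.0468
P(Arrow | damaged) = 0.0343/0.07472 ≈ 0.4590
P(QuickShip | damaged) = 0.015/0.07472 ≈ 0.2007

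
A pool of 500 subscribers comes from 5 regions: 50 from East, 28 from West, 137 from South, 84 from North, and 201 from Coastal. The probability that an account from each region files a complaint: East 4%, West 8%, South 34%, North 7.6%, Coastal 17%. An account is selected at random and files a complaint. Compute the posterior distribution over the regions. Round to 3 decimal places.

East 0.022, West 0.025, South 0.510, North 0.070, Coastal 0.374

Unnormalized posteriors (prior × likelihood):
  East: 0.1 × 0.04 = 0.004
  West: 0.056 × 0.08 = 0.00448
  South: 0.274 × 0.34 = 0.09316
  North: 0.168 × 0.076 = 0.012768
  Coastal: 0.402 × 0.17 = 0.06834
Sum = 0.182748.
P(East | complaint) = 0.004/0.182748 ≈ 0.022
P(West | complaint) = 0.00448/0.182748 ≈ 0.025
P(South | complaint) = 0.09316/0.182748 ≈ 0.510
P(North | complaint) = 0.012768/0.182748 ≈ 0.070
P(Coastal | complaint) = 0.06834/0.182748 ≈ 0.374
(Check: 0.022+0.025+0.510+0.070+0.374 = 1.001.)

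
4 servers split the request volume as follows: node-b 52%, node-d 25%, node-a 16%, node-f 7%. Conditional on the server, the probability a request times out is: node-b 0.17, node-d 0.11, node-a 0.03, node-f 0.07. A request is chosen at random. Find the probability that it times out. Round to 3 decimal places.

0.126

By Bayes' rule, posterior ∝ prior × likelihood:
  node-b: 0.52 × 0.17 = 0.0884
  node-d: 0.25 × 0.11 = 0.0275
  node-a: 0.16 × 0.03 = 0.0048
  node-f: 0.07 × 0.07 = 0.0049
P(timeout) = 0.0884 + 0.0275 + 0.0048 + 0.0049 = 0.1256 → 0.126.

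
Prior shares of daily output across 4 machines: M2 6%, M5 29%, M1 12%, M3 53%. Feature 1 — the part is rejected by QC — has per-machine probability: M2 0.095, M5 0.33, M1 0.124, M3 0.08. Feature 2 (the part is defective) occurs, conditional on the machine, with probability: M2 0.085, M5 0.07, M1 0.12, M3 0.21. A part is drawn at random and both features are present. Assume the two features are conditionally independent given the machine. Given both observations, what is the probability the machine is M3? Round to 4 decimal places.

Compute prior × likelihood for every hypothesis:
  M2: 0.06 × 0.095 × 0.085 = 0.0004845
  M5: 0.29 × 0.33 × 0.07 = 0.006699
  M1: 0.12 × 0.124 × 0.12 = 0.0017856
  M3: 0.53 × 0.08 × 0.21 = 0.008904
Normalizing constant = 0.0178731.
P(M3 | evidence) = 0.008904 / 0.0178731 ≈ 0.4982.

0.4982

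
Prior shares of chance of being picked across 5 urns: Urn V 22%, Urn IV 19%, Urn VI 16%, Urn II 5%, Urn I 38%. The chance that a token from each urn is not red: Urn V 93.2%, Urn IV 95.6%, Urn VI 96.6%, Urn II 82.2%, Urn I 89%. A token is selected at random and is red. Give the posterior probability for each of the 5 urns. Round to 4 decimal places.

Urn V 0.1883, Urn IV 0.1052, Urn VI 0.0685, Urn II 0.1120, Urn I 0.5261

Taking complements, P(red | each) = Urn V 0.068, Urn IV 0.044, Urn VI 0.034, Urn II 0.178, Urn I 0.11.
By Bayes' rule, posterior ∝ prior × likelihood:
  Urn V: 0.22 × 0.068 = 0.01496
  Urn IV: 0.19 × 0.044 = 0.00836
  Urn VI: 0.16 × 0.034 = 0.00544
  Urn II: 0.05 × 0.178 = 0.0089
  Urn I: 0.38 × 0.11 = 0.0418
Total = 0.07946.
P(Urn V | red) = 0.01496/0.07946 ≈ 0.1883
P(Urn IV | red) = 0.00836/0.07946 ≈ 0.1052
P(Urn VI | red) = 0.00544/0.07946 ≈ 0.0685
P(Urn II | red) = 0.0089/0.07946 ≈ 0.1120
P(Urn I | red) = 0.0418/0.07946 ≈ 0.5261
(Check: 0.1883+0.1052+0.0685+0.1120+0.5261 = 1.0001.)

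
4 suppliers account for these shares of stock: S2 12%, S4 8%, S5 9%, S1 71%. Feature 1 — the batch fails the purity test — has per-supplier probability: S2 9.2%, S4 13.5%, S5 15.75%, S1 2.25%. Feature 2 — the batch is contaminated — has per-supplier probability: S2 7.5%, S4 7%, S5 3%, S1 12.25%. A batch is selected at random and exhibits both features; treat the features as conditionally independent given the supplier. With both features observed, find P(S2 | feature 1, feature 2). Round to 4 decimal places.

By Bayes' rule, posterior ∝ prior × likelihood:
  S2: 0.12 × 0.092 × 0.075 = 0.000828
  S4: 0.08 × 0.135 × 0.07 = 0.000756
  S5: 0.09 × 0.1575 × 0.03 = 0.00042525
  S1: 0.71 × 0.0225 × 0.1225 = 0.0019569375
Total = 0.0039661875.
P(S2 | evidence) = 0.000828 / 0.0039661875 ≈ 0.2088.

0.2088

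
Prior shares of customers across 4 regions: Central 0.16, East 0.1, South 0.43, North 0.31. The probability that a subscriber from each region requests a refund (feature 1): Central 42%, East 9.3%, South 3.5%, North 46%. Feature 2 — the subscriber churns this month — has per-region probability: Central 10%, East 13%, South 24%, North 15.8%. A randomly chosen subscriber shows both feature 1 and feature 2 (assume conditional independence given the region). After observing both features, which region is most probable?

Prior × likelihood for each hypothesis:
  Central: 0.16 × 0.42 × 0.1 = 0.00672
  East: 0.1 × 0.093 × 0.13 = 0.001209
  South: 0.43 × 0.035 × 0.24 = 0.003612
  North: 0.31 × 0.46 × 0.158 = 0.0225308
Normalizing constant = 0.0340718.
Largest term belongs to North, so North is most probable.

North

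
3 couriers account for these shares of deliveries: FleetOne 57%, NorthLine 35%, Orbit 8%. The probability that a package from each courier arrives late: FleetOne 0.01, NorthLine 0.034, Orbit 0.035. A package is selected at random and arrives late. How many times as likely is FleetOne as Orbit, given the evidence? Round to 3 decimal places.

2.036

Unnormalized posteriors (prior × likelihood):
  FleetOne: 0.57 × 0.01 = 0.0057
  NorthLine: 0.35 × 0.034 = 0.0119
  Orbit: 0.08 × 0.035 = 0.0028
Normalizing constant = 0.0204.
The ratio is 0.0057 / 0.0028 (the normalizer cancels) = 2.036.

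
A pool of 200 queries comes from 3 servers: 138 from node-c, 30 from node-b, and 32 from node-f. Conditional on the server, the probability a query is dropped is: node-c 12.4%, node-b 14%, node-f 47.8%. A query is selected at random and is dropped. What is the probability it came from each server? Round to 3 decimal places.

Prior × likelihood for each hypothesis:
  node-c: 0.69 × 0.124 = 0.08556
  node-b: 0.15 × 0.14 = 0.021
  node-f: 0.16 × 0.478 = 0.07648
Total = 0.18304.
P(node-c | dropped) = 0.08556/0.18304 ≈ 0.467
P(node-b | dropped) = 0.021/0.18304 ≈ 0.115
P(node-f | dropped) = 0.07648/0.18304 ≈ 0.418

node-c 0.467, node-b 0.115, node-f 0.418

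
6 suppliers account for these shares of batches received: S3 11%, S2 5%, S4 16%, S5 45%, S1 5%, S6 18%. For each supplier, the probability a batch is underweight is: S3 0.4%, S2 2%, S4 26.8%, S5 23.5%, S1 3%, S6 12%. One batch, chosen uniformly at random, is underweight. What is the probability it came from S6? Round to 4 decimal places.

By Bayes' rule, posterior ∝ prior × likelihood:
  S3: 0.11 × 0.004 = 0.00044
  S2: 0.05 × 0.02 = 0.001
  S4: 0.16 × 0.268 = 0.04288
  S5: 0.45 × 0.235 = 0.10575
  S1: 0.05 × 0.03 = 0.0015
  S6: 0.18 × 0.12 = 0.0216
Sum = 0.17317.
P(S6 | evidence) = 0.0216 / 0.17317 ≈ 0.1247.

0.1247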